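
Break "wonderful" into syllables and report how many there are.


Word: "wonderful"
Syllable breakdown: won | der | ful
Counting: 3 parts
= 3 syllables


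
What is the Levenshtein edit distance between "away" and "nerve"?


Word 1: "away" (length 4)
Word 2: "nerve" (length 5)
One optimal edit sequence (insert/delete/substitute each cost 1):
  1. insert 'n'  (+1)
  2. substitute 'a' -> 'e'  (+1)
  3. substitute 'w' -> 'r'  (+1)
  4. substitute 'a' -> 'v'  (+1)
  5. substitute 'y' -> 'e'  (+1)
Total edit operations: 5
Edit distance = 5


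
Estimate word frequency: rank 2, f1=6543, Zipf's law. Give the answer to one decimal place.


Zipf's law: f(r) = f(1) / r
f(1) = 6543
f(2) = 6543 / 2
= 3271.5 occurrences


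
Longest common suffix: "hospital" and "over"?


Word 1: "hospital"
Word 2: "over"
Comparing from end:
  Pos -1: 'l' != 'r' (stop)
LCS = "" (length 0)


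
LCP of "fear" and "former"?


Word 1: "fear"
Word 2: "former"
Comparing from start:
  Pos 0: 'f' == 'f'
  Pos 1: 'e' != 'o' (stop)
LCP = "f" (length 1)


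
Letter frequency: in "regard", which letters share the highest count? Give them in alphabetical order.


Word: "regard"
Letter counts:
  'a': 1
  'd': 1
  'e': 1
  'g': 1
  'r': 2
Maximum count = 2
Most frequent = 'r' (2 times each)


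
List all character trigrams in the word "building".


Word: "building" (length 8)
Number of trigrams = 8 - 3 + 1 = 6
  Position 0: "bui"
  Position 1: "uil"
  Position 2: "ild"
  Position 3: "ldi"
  Position 4: "din"
  Position 5: "ing"
Trigrams = "bui", "uil", "ild", "ldi", "din", "ing"


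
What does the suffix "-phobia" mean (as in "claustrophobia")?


Suffix: -phobia
Example: claustrophobia (claustro- + -phobia)
Meaning = fear of


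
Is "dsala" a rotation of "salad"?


Word: "salad", Candidate: "dsala"
Method: check if candidate is substring of word+word
"saladsalad" contains "dsala"? Yes
Is rotation = Yes


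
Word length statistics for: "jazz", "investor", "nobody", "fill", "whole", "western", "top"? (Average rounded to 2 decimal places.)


Lengths: "jazz"=4, "investor"=8, "nobody"=6, "fill"=4, "whole"=5, "western"=7, "top"=3
Sum = 37, Count = 7
Average = 37/7 = 5.29
= avg=5.29, min=3, max=8


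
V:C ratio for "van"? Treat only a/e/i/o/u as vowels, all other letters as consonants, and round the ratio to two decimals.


Word: "van"
Vowels (a,e,i,o,u): 1
Consonants: 2
Ratio = 1/2
= 0.50


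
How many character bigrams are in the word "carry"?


Word: "carry" (length 5)
Number of 2-grams = length - 2 + 1 = 5 - 2 + 1
= 4


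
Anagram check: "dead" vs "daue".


Word 1: "dead" → sorted: adde
Word 2: "daue" → sorted: adeu
Same letters? adde != adeu
Anagram = No


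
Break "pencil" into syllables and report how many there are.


Word: "pencil"
Syllable breakdown: pen-cil
Counting: 2 parts
= 2 syllables


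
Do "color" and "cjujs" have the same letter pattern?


Pattern of "color": [0, 1, 2, 1, 3]
Pattern of "cjujs": [0, 1, 2, 1, 3]
Patterns match
Same pattern = Yes


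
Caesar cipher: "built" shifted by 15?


Word: "built"
Shift: 15
Each letter → (letter + shift) mod 26:
  'b' (1) + 15 = 16 → 'q'
  'u' (20) + 15 = 9 → 'j'
  'i' (8) + 15 = 23 → 'x'
  'l' (11) + 15 = 0 → 'a'
  't' (19) + 15 = 8 → 'i'
Result = "qjxai"


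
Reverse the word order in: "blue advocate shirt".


Original: "blue advocate shirt"
Words (1..n): blue | advocate | shirt
Reversed (n..1): shirt | advocate | blue
Result = "shirt advocate blue"


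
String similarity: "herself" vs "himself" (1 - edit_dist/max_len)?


Word 1: "herself" (length 7)
Word 2: "himself" (length 7)
One optimal edit sequence:
  1. keep 'h'
  2. substitute 'e' -> 'i'  (+1)
  3. substitute 'r' -> 'm'  (+1)
  4. keep 's'
  5. keep 'e'
  6. keep 'l'
  7. keep 'f'
Edit distance = 2
Max length = max(7, 7) = 7
Similarity = 1 - 2/7
= 0.7143


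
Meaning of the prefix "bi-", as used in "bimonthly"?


Prefix: bi-
Example: bimonthly = bi- + monthly
Meaning = two


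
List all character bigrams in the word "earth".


Word: "earth" (length 5)
Number of bigrams = 5 - 2 + 1 = 4
  Position 0: "ea"
  Position 1: "ar"
  Position 2: "rt"
  Position 3: "th"
Bigrams = "ea", "ar", "rt", "th"


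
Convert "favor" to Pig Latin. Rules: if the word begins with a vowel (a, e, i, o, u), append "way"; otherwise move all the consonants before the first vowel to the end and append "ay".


Word: "favor"
Starts with consonant(s) → move to end, add 'ay'
Consonant cluster: "f"
Pig Latin = "avorfay"


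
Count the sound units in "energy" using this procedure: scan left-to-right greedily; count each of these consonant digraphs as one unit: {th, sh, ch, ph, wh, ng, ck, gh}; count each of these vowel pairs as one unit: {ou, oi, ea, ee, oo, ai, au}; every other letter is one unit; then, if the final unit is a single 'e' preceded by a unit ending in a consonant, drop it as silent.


Word: "energy" (6 letters)
Left-to-right scan:
  [1] 'e' (letter)
  [2] 'n' (letter)
  [3] 'e' (letter)
  [4] 'r' (letter)
  [5] 'g' (letter)
  [6] 'y' (letter)
Units from scan: 6
Sound units = 6 units


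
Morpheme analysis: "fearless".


Word: "fearless"
Morphemes: fear | -less
Each morpheme carries meaning
= 2 morphemes


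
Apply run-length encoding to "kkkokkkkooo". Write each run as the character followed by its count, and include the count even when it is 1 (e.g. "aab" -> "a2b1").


String: "kkkokkkkooo"
Scanning for consecutive runs:
  'k' x 3
  'o' x 1
  'k' x 4
  'o' x 3
RLE = "k3o1k4o3"


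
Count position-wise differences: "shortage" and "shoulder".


Comparing character by character (same length = 8):
  Pos 0: 's' vs 's' =
  Pos 1: 'h' vs 'h' =
  Pos 2: 'o' vs 'o' =
  Pos 3: 'r' vs 'u' !=
  Pos 4: 't' vs 'l' !=
  Pos 5: 'a' vs 'd' !=
  Pos 6: 'g' vs 'e' !=
  Pos 7: 'e' vs 'r' !=
Hamming distance = 5


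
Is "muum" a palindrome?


Word: "muum"
Reversed: "muum"
Forward == Backward? muum == muum
Palindrome = Yes


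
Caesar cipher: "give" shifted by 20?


Word: "give"
Shift: 20
Each letter → (letter + shift) mod 26:
  'g' (6) + 20 = 0 → 'a'
  'i' (8) + 20 = 2 → 'c'
  'v' (21) + 20 = 15 → 'p'
  'e' (4) + 20 = 24 → 'y'
Result = "acpy"


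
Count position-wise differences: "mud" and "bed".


Comparing character by character (same length = 3):
  Pos 0: 'm' vs 'b' !=
  Pos 1: 'u' vs 'e' !=
  Pos 2: 'd' vs 'd' =
Hamming distance = 2


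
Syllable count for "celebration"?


Word: "celebration"
Syllable breakdown: cel / e / bra / tion
Counting: 4 parts
= 4 syllables


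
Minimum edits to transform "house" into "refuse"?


Word 1: "house" (length 5)
Word 2: "refuse" (length 6)
One optimal edit sequence (insert/delete/substitute each cost 1):
  1. insert 'r'  (+1)
  2. substitute 'h' -> 'e'  (+1)
  3. substitute 'o' -> 'f'  (+1)
  4. keep 'u'
  5. keep 's'
  6. keep 'e'
Total edit operations: 3
Edit distance = 3


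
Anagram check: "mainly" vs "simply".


Word 1: "mainly" → sorted: ailmny
Word 2: "simply" → sorted: ilmpsy
Same letters? ailmny != ilmpsy
Anagram = No


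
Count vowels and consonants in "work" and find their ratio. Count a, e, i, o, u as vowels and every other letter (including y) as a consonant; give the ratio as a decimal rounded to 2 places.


Word: "work"
Vowels (a,e,i,o,u): 1
Consonants: 3
Ratio = 1/3
= 0.33


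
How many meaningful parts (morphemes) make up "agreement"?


Word: "agreement"
Morphemes: agree | -ment
Each morpheme carries meaning
= 2 morphemes


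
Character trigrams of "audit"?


Word: "audit" (length 5)
Number of trigrams = 5 - 3 + 1 = 3
  Position 0: "aud"
  Position 1: "udi"
  Position 2: "dit"
Trigrams = "aud", "udi", "dit"


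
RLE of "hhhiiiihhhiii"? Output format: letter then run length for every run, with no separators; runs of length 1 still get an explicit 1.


String: "hhhiiiihhhiii"
Scanning for consecutive runs:
  'h' x 3
  'i' x 4
  'h' x 3
  'i' x 3
RLE = "h3i4h3i3"


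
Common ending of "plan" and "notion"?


Word 1: "plan"
Word 2: "notion"
Comparing from end:
  Pos -1: 'n' == 'n'
  Pos -2: 'a' != 'o' (stop)
LCS = "n" (length 1)


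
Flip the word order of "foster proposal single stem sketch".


Original: "foster proposal single stem sketch"
Words (1..n): foster | proposal | single | stem | sketch
Reversed (n..1): sketch | stem | single | proposal | foster
Result = "sketch stem single proposal foster"


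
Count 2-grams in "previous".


Word: "previous" (length 8)
Number of 2-grams = length - 2 + 1 = 8 - 2 + 1
= 7


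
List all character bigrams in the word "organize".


Word: "organize" (length 8)
Number of bigrams = 8 - 2 + 1 = 7
  Position 0: "or"
  Position 1: "rg"
  Position 2: "ga"
  Position 3: "an"
  Position 4: "ni"
  Position 5: "iz"
  Position 6: "ze"
Bigrams = "or", "rg", "ga", "an", "ni", "iz", "ze"


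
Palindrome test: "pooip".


Word: "pooip"
Reversed: "pioop"
Forward == Backward? pooip != pioop
Palindrome = No


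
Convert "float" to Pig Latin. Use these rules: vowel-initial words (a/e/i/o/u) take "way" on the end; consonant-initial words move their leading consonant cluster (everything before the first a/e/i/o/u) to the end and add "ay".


Word: "float"
Starts with consonant(s) → move to end, add 'ay'
Consonant cluster: "fl"
Pig Latin = "oatflay"


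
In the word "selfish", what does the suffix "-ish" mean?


Suffix: -ish
Example: selfish = self + -ish
Meaning = somewhat / having the qualities of


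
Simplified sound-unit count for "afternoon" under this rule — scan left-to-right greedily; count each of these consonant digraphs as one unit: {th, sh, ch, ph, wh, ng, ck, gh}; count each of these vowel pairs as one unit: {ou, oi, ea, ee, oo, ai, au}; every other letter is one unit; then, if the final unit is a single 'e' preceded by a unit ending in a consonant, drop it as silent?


Word: "afternoon" (9 letters)
Left-to-right scan:
  (1) 'a' (letter)
  (2) 'f' (letter)
  (3) 't' (letter)
  (4) 'e' (letter)
  (5) 'r' (letter)
  (6) 'n' (letter)
  (7) 'oo' (vowel-pair)
  (8) 'n' (letter)
Units from scan: 8
Sound units = 8 units


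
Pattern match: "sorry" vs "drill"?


Pattern of "sorry": [0, 1, 2, 2, 3]
Pattern of "drill": [0, 1, 2, 3, 3]
Patterns do not match
Same pattern = No


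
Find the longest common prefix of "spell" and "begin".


Word 1: "spell"
Word 2: "begin"
Comparing from start:
  Pos 0: 's' != 'b' (stop)
LCP = "" (length 0)


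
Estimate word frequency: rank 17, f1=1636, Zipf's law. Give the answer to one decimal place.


Zipf's law: f(r) = f(1) / r
f(1) = 1636
f(17) = 1636 / 17
= 96.2 occurrences


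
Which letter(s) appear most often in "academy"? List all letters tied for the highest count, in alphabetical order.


Word: "academy"
Letter counts:
  'a': 2
  'c': 1
  'd': 1
  'e': 1
  'm': 1
  'y': 1
Maximum count = 2
Most frequent = 'a' (2 times each)


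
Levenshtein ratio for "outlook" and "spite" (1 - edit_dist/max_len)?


Word 1: "outlook" (length 7)
Word 2: "spite" (length 5)
One optimal edit sequence:
  1. delete 'o'  (+1)
  2. delete 'u'  (+1)
  3. substitute 't' -> 's'  (+1)
  4. substitute 'l' -> 'p'  (+1)
  5. substitute 'o' -> 'i'  (+1)
  6. substitute 'o' -> 't'  (+1)
  7. substitute 'k' -> 'e'  (+1)
Edit distance = 7
Max length = max(7, 5) = 7
Similarity = 1 - 7/7
= 0.0000


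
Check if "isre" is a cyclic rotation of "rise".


Word: "rise", Candidate: "isre"
Method: check if candidate is substring of word+word
"riserise" contains "isre"? No
Is rotation = No


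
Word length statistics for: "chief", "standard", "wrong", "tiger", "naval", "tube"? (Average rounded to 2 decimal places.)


Lengths: "chief"=5, "standard"=8, "wrong"=5, "tiger"=5, "naval"=5, "tube"=4
Sum = 32, Count = 6
Average = 32/6 = 5.33
= avg=5.33, min=4, max=8


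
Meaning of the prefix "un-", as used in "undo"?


Prefix: un-
Example: undo (un- + do)
Meaning = not / reverse


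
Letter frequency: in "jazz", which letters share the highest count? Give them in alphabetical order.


Word: "jazz"
Letter counts:
  'a': 1
  'j': 1
  'z': 2
Maximum count = 2
Most frequent = 'z' (2 times each)


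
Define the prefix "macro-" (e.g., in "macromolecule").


Prefix: macro-
Example: macromolecule (macro- + molecule)
Meaning = large


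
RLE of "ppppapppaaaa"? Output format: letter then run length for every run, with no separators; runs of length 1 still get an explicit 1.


String: "ppppapppaaaa"
Scanning for consecutive runs:
  'p' x 4
  'a' x 1
  'p' x 3
  'a' x 4
RLE = "p4a1p3a4"


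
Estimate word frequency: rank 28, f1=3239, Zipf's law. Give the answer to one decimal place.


Zipf's law: f(r) = f(1) / r
f(1) = 3239
f(28) = 3239 / 28
= 115.7 occurrences


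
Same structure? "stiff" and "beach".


Pattern of "stiff": [0, 1, 2, 3, 3]
Pattern of "beach": [0, 1, 2, 3, 4]
Patterns do not match
Same pattern = No


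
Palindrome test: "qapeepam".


Word: "qapeepam"
Reversed: "mapeepaq"
Forward == Backward? qapeepam != mapeepaq
Palindrome = No


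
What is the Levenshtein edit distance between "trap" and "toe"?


Word 1: "trap" (length 4)
Word 2: "toe" (length 3)
One optimal edit sequence (insert/delete/substitute each cost 1):
  1. keep 't'
  2. delete 'r'  (+1)
  3. substitute 'a' -> 'o'  (+1)
  4. substitute 'p' -> 'e'  (+1)
Total edit operations: 3
Edit distance = 3


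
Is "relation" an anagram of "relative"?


Word 1: "relative" → sorted: aeeilrtv
Word 2: "relation" → sorted: aeilnort
Same letters? aeeilrtv != aeilnort
Anagram = No


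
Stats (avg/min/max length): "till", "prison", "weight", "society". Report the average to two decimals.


Lengths: "till"=4, "prison"=6, "weight"=6, "society"=7
Sum = 23, Count = 4
Average = 23/4 = 5.75
= avg=5.75, min=4, max=7


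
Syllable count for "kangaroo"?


Word: "kangaroo"
Syllable breakdown: kan · ga · roo
Counting: 3 parts
= 3 syllables


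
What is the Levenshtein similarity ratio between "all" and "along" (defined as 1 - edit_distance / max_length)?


Word 1: "all" (length 3)
Word 2: "along" (length 5)
One optimal edit sequence:
  1. keep 'a'
  2. keep 'l'
  3. insert 'o'  (+1)
  4. insert 'n'  (+1)
  5. substitute 'l' -> 'g'  (+1)
Edit distance = 3
Max length = max(3, 5) = 5
Similarity = 1 - 3/5
= 0.4000


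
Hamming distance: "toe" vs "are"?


Comparing character by character (same length = 3):
  Pos 0: 't' vs 'a' !=
  Pos 1: 'o' vs 'r' !=
  Pos 2: 'e' vs 'e' =
Hamming distance = 2


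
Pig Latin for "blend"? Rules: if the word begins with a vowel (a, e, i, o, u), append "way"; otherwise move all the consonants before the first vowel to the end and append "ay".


Word: "blend"
Starts with consonant(s) → move to end, add 'ay'
Consonant cluster: "bl"
Pig Latin = "endblay"


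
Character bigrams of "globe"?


Word: "globe" (length 5)
Number of bigrams = 5 - 2 + 1 = 4
  Position 0: "gl"
  Position 1: "lo"
  Position 2: "ob"
  Position 3: "be"
Bigrams = "gl", "lo", "ob", "be"


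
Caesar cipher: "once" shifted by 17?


Word: "once"
Shift: 17
Each letter → (letter + shift) mod 26:
  'o' (14) + 17 = 5 → 'f'
  'n' (13) + 17 = 4 → 'e'
  'c' (2) + 17 = 19 → 't'
  'e' (4) + 17 = 21 → 'v'
Result = "fetv"


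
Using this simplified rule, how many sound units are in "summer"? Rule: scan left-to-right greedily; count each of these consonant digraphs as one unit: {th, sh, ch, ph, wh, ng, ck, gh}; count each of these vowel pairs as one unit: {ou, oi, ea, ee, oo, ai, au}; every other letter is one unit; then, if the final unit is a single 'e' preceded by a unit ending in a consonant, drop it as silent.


Word: "summer" (6 letters)
Left-to-right scan:
  [1] 's' (letter)
  [2] 'u' (letter)
  [3] 'm' (letter)
  [4] 'm' (letter)
  [5] 'e' (letter)
  [6] 'r' (letter)
Units from scan: 6
Sound units = 6 units


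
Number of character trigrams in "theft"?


Word: "theft" (length 5)
Number of 3-grams = length - 3 + 1 = 5 - 3 + 1
= 3


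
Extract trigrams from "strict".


Word: "strict" (length 6)
Number of trigrams = 6 - 3 + 1 = 4
  Position 0: "str"
  Position 1: "tri"
  Position 2: "ric"
  Position 3: "ict"
Trigrams = "str", "tri", "ric", "ict"


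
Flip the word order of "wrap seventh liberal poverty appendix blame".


Original: "wrap seventh liberal poverty appendix blame"
Words (1..n): wrap | seventh | liberal | poverty | appendix | blame
Reversed (n..1): blame | appendix | poverty | liberal | seventh | wrap
Result = "blame appendix poverty liberal seventh wrap"


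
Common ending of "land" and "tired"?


Word 1: "land"
Word 2: "tired"
Comparing from end:
  Pos -1: 'd' == 'd'
  Pos -2: 'n' != 'e' (stop)
LCS = "d" (length 1)


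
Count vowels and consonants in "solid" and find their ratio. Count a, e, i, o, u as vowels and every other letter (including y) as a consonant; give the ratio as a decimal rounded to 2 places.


Word: "solid"
Vowels (a,e,i,o,u): 2
Consonants: 3
Ratio = 2/3
= 0.67


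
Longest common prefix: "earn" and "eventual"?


Word 1: "earn"
Word 2: "eventual"
Comparing from start:
  Pos 0: 'e' == 'e'
  Pos 1: 'a' != 'v' (stop)
LCP = "e" (length 1)


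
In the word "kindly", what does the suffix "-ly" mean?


Suffix: -ly
As in: kindly -> kind + -ly
Meaning = in a manner


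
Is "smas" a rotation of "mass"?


Word: "mass", Candidate: "smas"
Method: check if candidate is substring of word+word
"massmass" contains "smas"? Yes
Is rotation = Yes


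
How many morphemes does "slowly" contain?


Word: "slowly"
Morphemes: slow + -ly
Each morpheme carries meaning
= 2 morphemes


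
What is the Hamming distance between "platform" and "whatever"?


Comparing character by character (same length = 8):
  Pos 0: 'p' vs 'w' !=
  Pos 1: 'l' vs 'h' !=
  Pos 2: 'a' vs 'a' =
  Pos 3: 't' vs 't' =
  Pos 4: 'f' vs 'e' !=
  Pos 5: 'o' vs 'v' !=
  Pos 6: 'r' vs 'e' !=
  Pos 7: 'm' vs 'r' !=
Hamming distance = 6


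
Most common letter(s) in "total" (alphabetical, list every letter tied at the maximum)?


Word: "total"
Letter counts:
  'a': 1
  'l': 1
  'o': 1
  't': 2
Maximum count = 2
Most frequent = 't' (2 times each)


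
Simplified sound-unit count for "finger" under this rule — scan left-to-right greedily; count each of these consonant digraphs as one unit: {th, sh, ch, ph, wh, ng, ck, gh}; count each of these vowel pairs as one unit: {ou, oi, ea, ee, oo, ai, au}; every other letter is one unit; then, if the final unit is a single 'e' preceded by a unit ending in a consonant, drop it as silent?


Word: "finger" (6 letters)
Left-to-right scan:
  (1) 'f' (letter)
  (2) 'i' (letter)
  (3) 'ng' (digraph)
  (4) 'e' (letter)
  (5) 'r' (letter)
Units from scan: 5
Sound units = 5 units


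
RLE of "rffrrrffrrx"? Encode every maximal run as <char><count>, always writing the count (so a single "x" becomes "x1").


String: "rffrrrffrrx"
Scanning for consecutive runs:
  'r' x 1
  'f' x 2
  'r' x 3
  'f' x 2
  'r' x 2
  'x' x 1
RLE = "r1f2r3f2r2x1"


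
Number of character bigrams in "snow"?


Word: "snow" (length 4)
Number of 2-grams = length - 2 + 1 = 4 - 2 + 1
= 3


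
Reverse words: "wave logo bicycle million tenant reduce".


Original: "wave logo bicycle million tenant reduce"
Words (1..n): wave | logo | bicycle | million | tenant | reduce
Reversed (n..1): reduce | tenant | million | bicycle | logo | wave
Result = "reduce tenant million bicycle logo wave"


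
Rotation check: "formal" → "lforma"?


Word: "formal", Candidate: "lforma"
Method: check if candidate is substring of word+word
"formalformal" contains "lforma"? Yes
Is rotation = Yes


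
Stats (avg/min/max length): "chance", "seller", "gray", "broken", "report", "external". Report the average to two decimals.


Lengths: "chance"=6, "seller"=6, "gray"=4, "broken"=6, "report"=6, "external"=8
Sum = 36, Count = 6
Average = 36/6 = 6.00
= avg=6.00, min=4, max=8


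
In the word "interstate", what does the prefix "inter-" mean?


Prefix: inter-
Example: interstate = inter- + state
Meaning = between


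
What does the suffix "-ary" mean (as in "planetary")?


Suffix: -ary
Example: planetary = planet + -ary
Meaning = relating to


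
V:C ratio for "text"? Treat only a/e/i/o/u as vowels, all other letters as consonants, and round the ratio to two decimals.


Word: "text"
Vowels (a,e,i,o,u): 1
Consonants: 3
Ratio = 1/3
= 0.33


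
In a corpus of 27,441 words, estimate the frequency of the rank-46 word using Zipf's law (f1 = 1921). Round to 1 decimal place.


Zipf's law: f(r) = f(1) / r
f(1) = 1921
f(46) = 1921 / 46
= 41.8 occurrences


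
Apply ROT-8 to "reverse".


Word: "reverse"
Shift: 8
Each letter → (letter + shift) mod 26:
  'r' (17) + 8 = 25 → 'z'
  'e' (4) + 8 = 12 → 'm'
  'v' (21) + 8 = 3 → 'd'
  'e' (4) + 8 = 12 → 'm'
  'r' (17) + 8 = 25 → 'z'
  's' (18) + 8 = 0 → 'a'
  'e' (4) + 8 = 12 → 'm'
Result = "zmdmzam"


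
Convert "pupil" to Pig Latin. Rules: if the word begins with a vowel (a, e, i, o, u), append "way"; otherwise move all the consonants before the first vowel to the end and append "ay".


Word: "pupil"
Starts with consonant(s) → move to end, add 'ay'
Consonant cluster: "p"
Pig Latin = "upilpay"


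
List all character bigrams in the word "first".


Word: "first" (length 5)
Number of bigrams = 5 - 2 + 1 = 4
  Position 0: "fi"
  Position 1: "ir"
  Position 2: "rs"
  Position 3: "st"
Bigrams = "fi", "ir", "rs", "st"


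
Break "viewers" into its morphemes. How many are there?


Word: "viewers"
Morphemes: view | -er | -s
Each morpheme carries meaning
= 3 morphemes


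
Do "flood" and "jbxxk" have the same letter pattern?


Pattern of "flood": [0, 1, 2, 2, 3]
Pattern of "jbxxk": [0, 1, 2, 2, 3]
Patterns match
Same pattern = Yes


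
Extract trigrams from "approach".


Word: "approach" (length 8)
Number of trigrams = 8 - 3 + 1 = 6
  Position 0: "app"
  Position 1: "ppr"
  Position 2: "pro"
  Position 3: "roa"
  Position 4: "oac"
  Position 5: "ach"
Trigrams = "app", "ppr", "pro", "roa", "oac", "ach"


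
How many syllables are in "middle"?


Word: "middle"
Syllable breakdown: mid | dle
Counting: 2 parts
= 2 syllables


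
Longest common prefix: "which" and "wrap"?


Word 1: "which"
Word 2: "wrap"
Comparing from start:
  Pos 0: 'w' == 'w'
  Pos 1: 'h' != 'r' (stop)
LCP = "w" (length 1)


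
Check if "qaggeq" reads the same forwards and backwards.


Word: "qaggeq"
Reversed: "qeggaq"
Forward == Backward? qaggeq != qeggaq
Palindrome = No


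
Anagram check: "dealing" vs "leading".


Word 1: "dealing" → sorted: adegiln
Word 2: "leading" → sorted: adegiln
Same letters? adegiln == adegiln
Anagram = Yes


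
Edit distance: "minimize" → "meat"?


Word 1: "minimize" (length 8)
Word 2: "meat" (length 4)
One optimal edit sequence (insert/delete/substitute each cost 1):
  1. delete 'm'  (+1)
  2. delete 'i'  (+1)
  3. delete 'n'  (+1)
  4. delete 'i'  (+1)
  5. keep 'm'
  6. substitute 'i' -> 'e'  (+1)
  7. substitute 'z' -> 'a'  (+1)
  8. substitute 'e' -> 't'  (+1)
Total edit operations: 7
Edit distance = 7


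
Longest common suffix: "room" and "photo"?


Word 1: "room"
Word 2: "photo"
Comparing from end:
  Pos -1: 'm' != 'o' (stop)
LCS = "" (length 0)


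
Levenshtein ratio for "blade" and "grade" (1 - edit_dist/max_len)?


Word 1: "blade" (length 5)
Word 2: "grade" (length 5)
One optimal edit sequence:
  1. substitute 'b' -> 'g'  (+1)
  2. substitute 'l' -> 'r'  (+1)
  3. keep 'a'
  4. keep 'd'
  5. keep 'e'
Edit distance = 2
Max length = max(5, 5) = 5
Similarity = 1 - 2/5
= 0.6000


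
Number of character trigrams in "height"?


Word: "height" (length 6)
Number of 3-grams = length - 3 + 1 = 6 - 3 + 1
= 4


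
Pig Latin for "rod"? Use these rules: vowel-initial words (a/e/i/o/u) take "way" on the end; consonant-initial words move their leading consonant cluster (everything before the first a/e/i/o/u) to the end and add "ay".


Word: "rod"
Starts with consonant(s) → move to end, add 'ay'
Consonant cluster: "r"
Pig Latin = "odray"


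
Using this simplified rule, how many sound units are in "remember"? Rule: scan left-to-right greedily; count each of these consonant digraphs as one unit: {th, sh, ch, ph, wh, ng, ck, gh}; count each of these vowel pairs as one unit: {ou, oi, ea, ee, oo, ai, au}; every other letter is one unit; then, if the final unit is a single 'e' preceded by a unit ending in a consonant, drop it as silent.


Word: "remember" (8 letters)
Left-to-right scan:
  [1] 'r' (letter)
  [2] 'e' (letter)
  [3] 'm' (letter)
  [4] 'e' (letter)
  [5] 'm' (letter)
  [6] 'b' (letter)
  [7] 'e' (letter)
  [8] 'r' (letter)
Units from scan: 8
Sound units = 8 units


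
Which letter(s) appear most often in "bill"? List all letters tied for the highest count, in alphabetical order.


Word: "bill"
Letter counts:
  'b': 1
  'i': 1
  'l': 2
Maximum count = 2
Most frequent = 'l' (2 times each)


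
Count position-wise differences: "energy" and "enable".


Comparing character by character (same length = 6):
  Pos 0: 'e' vs 'e' =
  Pos 1: 'n' vs 'n' =
  Pos 2: 'e' vs 'a' !=
  Pos 3: 'r' vs 'b' !=
  Pos 4: 'g' vs 'l' !=
  Pos 5: 'y' vs 'e' !=
Hamming distance = 4


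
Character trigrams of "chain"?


Word: "chain" (length 5)
Number of trigrams = 5 - 3 + 1 = 3
  Position 0: "cha"
  Position 1: "hai"
  Position 2: "ain"
Trigrams = "cha", "hai", "ain"


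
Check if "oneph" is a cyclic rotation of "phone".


Word: "phone", Candidate: "oneph"
Method: check if candidate is substring of word+word
"phonephone" contains "oneph"? Yes
Is rotation = Yes


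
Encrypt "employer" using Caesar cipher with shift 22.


Word: "employer"
Shift: 22
Each letter → (letter + shift) mod 26:
  'e' (4) + 22 = 0 → 'a'
  'm' (12) + 22 = 8 → 'i'
  'p' (15) + 22 = 11 → 'l'
  'l' (11) + 22 = 7 → 'h'
  'o' (14) + 22 = 10 → 'k'
  'y' (24) + 22 = 20 → 'u'
  'e' (4) + 22 = 0 → 'a'
  'r' (17) + 22 = 13 → 'n'
Result = "ailhkuan"


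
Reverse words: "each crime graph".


Original: "each crime graph"
Words (1..n): each | crime | graph
Reversed (n..1): graph | crime | each
Result = "graph crime each"


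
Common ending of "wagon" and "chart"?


Word 1: "wagon"
Word 2: "chart"
Comparing from end:
  Pos -1: 'n' != 't' (stop)
LCS = "" (length 0)


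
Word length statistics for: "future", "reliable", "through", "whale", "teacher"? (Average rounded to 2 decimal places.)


Lengths: "future"=6, "reliable"=8, "through"=7, "whale"=5, "teacher"=7
Sum = 33, Count = 5
Average = 33/5 = 6.60
= avg=6.60, min=5, max=8


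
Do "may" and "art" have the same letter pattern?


Pattern of "may": [0, 1, 2]
Pattern of "art": [0, 1, 2]
Patterns match
Same pattern = Yes


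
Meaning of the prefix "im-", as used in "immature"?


Prefix: im-
Example: immature = im- + mature
Meaning = not / into


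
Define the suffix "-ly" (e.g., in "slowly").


Suffix: -ly
As in: slowly -> slow + -ly
Meaning = in a manner


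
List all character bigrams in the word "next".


Word: "next" (length 4)
Number of bigrams = 4 - 2 + 1 = 3
  Position 0: "ne"
  Position 1: "ex"
  Position 2: "xt"
Bigrams = "ne", "ex", "xt"


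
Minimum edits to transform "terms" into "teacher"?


Word 1: "terms" (length 5)
Word 2: "teacher" (length 7)
One optimal edit sequence (insert/delete/substitute each cost 1):
  1. keep 't'
  2. keep 'e'
  3. insert 'a'  (+1)
  4. insert 'c'  (+1)
  5. substitute 'r' -> 'h'  (+1)
  6. substitute 'm' -> 'e'  (+1)
  7. substitute 's' -> 'r'  (+1)
Total edit operations: 5
Edit distance = 5


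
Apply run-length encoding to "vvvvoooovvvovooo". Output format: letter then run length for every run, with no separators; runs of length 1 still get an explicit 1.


String: "vvvvoooovvvovooo"
Scanning for consecutive runs:
  'v' x 4
  'o' x 4
  'v' x 3
  'o' x 1
  'v' x 1
  'o' x 3
RLE = "v4o4v3o1v1o3"


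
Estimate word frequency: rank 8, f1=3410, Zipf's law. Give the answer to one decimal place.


Zipf's law: f(r) = f(1) / r
f(1) = 3410
f(8) = 3410 / 8
= 426.3 occurrences


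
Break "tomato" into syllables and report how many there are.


Word: "tomato"
Syllable breakdown: to · ma · to
Counting: 3 parts
= 3 syllables


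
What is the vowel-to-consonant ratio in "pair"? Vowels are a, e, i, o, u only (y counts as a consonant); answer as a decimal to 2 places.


Word: "pair"
Vowels (a,e,i,o,u): 2
Consonants: 2
Ratio = 2/2
= 1.00


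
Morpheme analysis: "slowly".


Word: "slowly"
Morphemes: slow / -ly
Each morpheme carries meaning
= 2 morphemes


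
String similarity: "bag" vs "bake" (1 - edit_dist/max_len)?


Word 1: "bag" (length 3)
Word 2: "bake" (length 4)
One optimal edit sequence:
  1. keep 'b'
  2. keep 'a'
  3. insert 'k'  (+1)
  4. substitute 'g' -> 'e'  (+1)
Edit distance = 2
Max length = max(3, 4) = 4
Similarity = 1 - 2/4
= 0.5000


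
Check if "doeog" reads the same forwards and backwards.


Word: "doeog"
Reversed: "goeod"
Forward == Backward? doeog != goeod
Palindrome = No


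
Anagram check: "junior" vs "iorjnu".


Word 1: "junior" → sorted: ijnoru
Word 2: "iorjnu" → sorted: ijnoru
Same letters? ijnoru == ijnoru
Anagram = Yes


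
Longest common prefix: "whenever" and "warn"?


Word 1: "whenever"
Word 2: "warn"
Comparing from start:
  Pos 0: 'w' == 'w'
  Pos 1: 'h' != 'a' (stop)
LCP = "w" (length 1)


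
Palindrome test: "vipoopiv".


Word: "vipoopiv"
Reversed: "vipoopiv"
Forward == Backward? vipoopiv == vipoopiv
Palindrome = Yes


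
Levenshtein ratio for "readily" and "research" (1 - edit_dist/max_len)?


Word 1: "readily" (length 7)
Word 2: "research" (length 8)
One optimal edit sequence:
  1. keep 'r'
  2. keep 'e'
  3. insert 's'  (+1)
  4. substitute 'a' -> 'e'  (+1)
  5. substitute 'd' -> 'a'  (+1)
  6. substitute 'i' -> 'r'  (+1)
  7. substitute 'l' -> 'c'  (+1)
  8. substitute 'y' -> 'h'  (+1)
Edit distance = 6
Max length = max(7, 8) = 8
Similarity = 1 - 6/8
= 0.2500


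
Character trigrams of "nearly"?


Word: "nearly" (length 6)
Number of trigrams = 6 - 3 + 1 = 4
  Position 0: "nea"
  Position 1: "ear"
  Position 2: "arl"
  Position 3: "rly"
Trigrams = "nea", "ear", "arl", "rly"


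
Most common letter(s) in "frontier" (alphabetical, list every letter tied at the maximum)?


Word: "frontier"
Letter counts:
  'e': 1
  'f': 1
  'i': 1
  'n': 1
  'o': 1
  'r': 2
  't': 1
Maximum count = 2
Most frequent = 'r' (2 times each)


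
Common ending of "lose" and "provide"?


Word 1: "lose"
Word 2: "provide"
Comparing from end:
  Pos -1: 'e' == 'e'
  Pos -2: 's' != 'd' (stop)
LCS = "e" (length 1)


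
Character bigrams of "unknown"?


Word: "unknown" (length 7)
Number of bigrams = 7 - 2 + 1 = 6
  Position 0: "un"
  Position 1: "nk"
  Position 2: "kn"
  Position 3: "no"
  Position 4: "ow"
  Position 5: "wn"
Bigrams = "un", "nk", "kn", "no", "ow", "wn"


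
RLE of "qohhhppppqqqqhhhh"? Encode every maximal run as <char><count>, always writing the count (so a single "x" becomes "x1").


String: "qohhhppppqqqqhhhh"
Scanning for consecutive runs:
  'q' x 1
  'o' x 1
  'h' x 3
  'p' x 4
  'q' x 4
  'h' x 4
RLE = "q1o1h3p4q4h4"


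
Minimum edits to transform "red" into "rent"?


Word 1: "red" (length 3)
Word 2: "rent" (length 4)
One optimal edit sequence (insert/delete/substitute each cost 1):
  1. keep 'r'
  2. keep 'e'
  3. insert 'n'  (+1)
  4. substitute 'd' -> 't'  (+1)
Total edit operations: 2
Edit distance = 2


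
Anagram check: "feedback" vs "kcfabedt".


Word 1: "feedback" → sorted: abcdeefk
Word 2: "kcfabedt" → sorted: abcdefkt
Same letters? abcdeefk != abcdefkt
Anagram = No


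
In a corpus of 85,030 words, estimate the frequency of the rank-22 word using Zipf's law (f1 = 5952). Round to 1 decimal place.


Zipf's law: f(r) = f(1) / r
f(1) = 5952
f(22) = 5952 / 22
= 270.5 occurrences


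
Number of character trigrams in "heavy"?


Word: "heavy" (length 5)
Number of 3-grams = length - 3 + 1 = 5 - 3 + 1
= 3


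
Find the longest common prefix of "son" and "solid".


Word 1: "son"
Word 2: "solid"
Comparing from start:
  Pos 0: 's' == 's'
  Pos 1: 'o' == 'o'
  Pos 2: 'n' != 'l' (stop)
LCP = "so" (length 2)


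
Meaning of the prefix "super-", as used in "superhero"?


Prefix: super-
Example: superhero = super- + hero
Meaning = above / beyond


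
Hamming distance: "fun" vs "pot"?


Comparing character by character (same length = 3):
  Pos 0: 'f' vs 'p' !=
  Pos 1: 'u' vs 'o' !=
  Pos 2: 'n' vs 't' !=
Hamming distance = 3


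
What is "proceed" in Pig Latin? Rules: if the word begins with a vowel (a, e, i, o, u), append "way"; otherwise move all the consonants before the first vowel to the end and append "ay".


Word: "proceed"
Starts with consonant(s) → move to end, add 'ay'
Consonant cluster: "pr"
Pig Latin = "oceedpray"


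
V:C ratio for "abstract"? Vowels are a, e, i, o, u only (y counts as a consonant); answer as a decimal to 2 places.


Word: "abstract"
Vowels (a,e,i,o,u): 2
Consonants: 6
Ratio = 2/6
= 0.33


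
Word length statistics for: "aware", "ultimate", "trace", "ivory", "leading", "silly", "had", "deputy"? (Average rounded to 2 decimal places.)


Lengths: "aware"=5, "ultimate"=8, "trace"=5, "ivory"=5, "leading"=7, "silly"=5, "had"=3, "deputy"=6
Sum = 44, Count = 8
Average = 44/8 = 5.50
= avg=5.50, min=3, max=8


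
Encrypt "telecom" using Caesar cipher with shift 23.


Word: "telecom"
Shift: 23
Each letter → (letter + shift) mod 26:
  't' (19) + 23 = 16 → 'q'
  'e' (4) + 23 = 1 → 'b'
  'l' (11) + 23 = 8 → 'i'
  'e' (4) + 23 = 1 → 'b'
  'c' (2) + 23 = 25 → 'z'
  'o' (14) + 23 = 11 → 'l'
  'm' (12) + 23 = 9 → 'j'
Result = "qbibzlj"


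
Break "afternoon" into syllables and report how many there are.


Word: "afternoon"
Syllable breakdown: af-ter-noon
Counting: 3 parts
= 3 syllables


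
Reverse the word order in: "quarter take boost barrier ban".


Original: "quarter take boost barrier ban"
Words (1..n): quarter | take | boost | barrier | ban
Reversed (n..1): ban | barrier | boost | take | quarter
Result = "ban barrier boost take quarter"


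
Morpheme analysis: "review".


Word: "review"
Morphemes: re- / view
Each morpheme carries meaning
= 2 morphemes


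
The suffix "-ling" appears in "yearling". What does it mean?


Suffix: -ling
Example: yearling = year + -ling
Meaning = small / young


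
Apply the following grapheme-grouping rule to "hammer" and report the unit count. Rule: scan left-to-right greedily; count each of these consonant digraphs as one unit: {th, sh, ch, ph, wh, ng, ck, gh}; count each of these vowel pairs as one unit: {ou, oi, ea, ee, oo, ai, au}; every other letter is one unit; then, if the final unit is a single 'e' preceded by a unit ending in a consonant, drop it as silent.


Word: "hammer" (6 letters)
Left-to-right scan:
  1. 'h' (letter)
  2. 'a' (letter)
  3. 'm' (letter)
  4. 'm' (letter)
  5. 'e' (letter)
  6. 'r' (letter)
Units from scan: 6
Sound units = 6 units


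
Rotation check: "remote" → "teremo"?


Word: "remote", Candidate: "teremo"
Method: check if candidate is substring of word+word
"remoteremote" contains "teremo"? Yes
Is rotation = Yes


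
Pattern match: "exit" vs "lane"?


Pattern of "exit": [0, 1, 2, 3]
Pattern of "lane": [0, 1, 2, 3]
Patterns match
Same pattern = Yes


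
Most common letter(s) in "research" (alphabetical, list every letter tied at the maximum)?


Word: "research"
Letter counts:
  'a': 1
  'c': 1
  'e': 2
  'h': 1
  'r': 2
  's': 1
Maximum count = 2
Most frequent = 'e', 'r' (2 times each)


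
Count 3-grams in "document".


Word: "document" (length 8)
Number of 3-grams = length - 3 + 1 = 8 - 3 + 1
= 6


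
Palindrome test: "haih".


Word: "haih"
Reversed: "hiah"
Forward == Backward? haih != hiah
Palindrome = No


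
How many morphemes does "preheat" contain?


Word: "preheat"
Morphemes: pre- / heat
Each morpheme carries meaning
= 2 morphemes


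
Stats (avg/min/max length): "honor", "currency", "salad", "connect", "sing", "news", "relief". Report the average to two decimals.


Lengths: "honor"=5, "currency"=8, "salad"=5, "connect"=7, "sing"=4, "news"=4, "relief"=6
Sum = 39, Count = 7
Average = 39/7 = 5.57
= avg=5.57, min=4, max=8


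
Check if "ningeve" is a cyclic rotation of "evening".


Word: "evening", Candidate: "ningeve"
Method: check if candidate is substring of word+word
"eveningevening" contains "ningeve"? Yes
Is rotation = Yes


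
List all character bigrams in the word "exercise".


Word: "exercise" (length 8)
Number of bigrams = 8 - 2 + 1 = 7
  Position 0: "ex"
  Position 1: "xe"
  Position 2: "er"
  Position 3: "rc"
  Position 4: "ci"
  Position 5: "is"
  Position 6: "se"
Bigrams = "ex", "xe", "er", "rc", "ci", "is", "se"


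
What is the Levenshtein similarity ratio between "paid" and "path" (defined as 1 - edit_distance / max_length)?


Word 1: "paid" (length 4)
Word 2: "path" (length 4)
One optimal edit sequence:
  1. keep 'p'
  2. keep 'a'
  3. substitute 'i' -> 't'  (+1)
  4. substitute 'd' -> 'h'  (+1)
Edit distance = 2
Max length = max(4, 4) = 4
Similarity = 1 - 2/4
= 0.5000


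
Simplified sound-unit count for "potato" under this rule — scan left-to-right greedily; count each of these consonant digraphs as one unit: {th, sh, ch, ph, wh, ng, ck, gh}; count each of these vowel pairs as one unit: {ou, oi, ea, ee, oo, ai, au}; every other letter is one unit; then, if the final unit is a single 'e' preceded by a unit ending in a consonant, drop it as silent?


Word: "potato" (6 letters)
Left-to-right scan:
  1. 'p' (letter)
  2. 'o' (letter)
  3. 't' (letter)
  4. 'a' (letter)
  5. 't' (letter)
  6. 'o' (letter)
Units from scan: 6
Sound units = 6 units


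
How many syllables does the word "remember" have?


Word: "remember"
Syllable breakdown: re | mem | ber
Counting: 3 parts
= 3 syllables


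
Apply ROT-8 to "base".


Word: "base"
Shift: 8
Each letter → (letter + shift) mod 26:
  'b' (1) + 8 = 9 → 'j'
  'a' (0) + 8 = 8 → 'i'
  's' (18) + 8 = 0 → 'a'
  'e' (4) + 8 = 12 → 'm'
Result = "jiam"


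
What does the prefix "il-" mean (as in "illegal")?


Prefix: il-
Example: illegal (il- + legal)
Meaning = not


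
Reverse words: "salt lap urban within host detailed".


Original: "salt lap urban within host detailed"
Words (1..n): salt | lap | urban | within | host | detailed
Reversed (n..1): detailed | host | within | urban | lap | salt
Result = "detailed host within urban lap salt"


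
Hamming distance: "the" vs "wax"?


Comparing character by character (same length = 3):
  Pos 0: 't' vs 'w' !=
  Pos 1: 'h' vs 'a' !=
  Pos 2: 'e' vs 'x' !=
Hamming distance = 3


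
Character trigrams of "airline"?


Word: "airline" (length 7)
Number of trigrams = 7 - 3 + 1 = 5
  Position 0: "air"
  Position 1: "irl"
  Position 2: "rli"
  Position 3: "lin"
  Position 4: "ine"
Trigrams = "air", "irl", "rli", "lin", "ine"


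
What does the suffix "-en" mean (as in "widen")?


Suffix: -en
Example: widen (wide + -en, with a spelling change)
Meaning = to make / become


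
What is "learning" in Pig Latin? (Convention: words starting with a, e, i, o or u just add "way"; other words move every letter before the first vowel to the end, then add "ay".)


Word: "learning"
Starts with consonant(s) → move to end, add 'ay'
Consonant cluster: "l"
Pig Latin = "earninglay"


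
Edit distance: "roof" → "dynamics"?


Word 1: "roof" (length 4)
Word 2: "dynamics" (length 8)
One optimal edit sequence (insert/delete/substitute each cost 1):
  1. insert 'd'  (+1)
  2. insert 'y'  (+1)
  3. insert 'n'  (+1)
  4. insert 'a'  (+1)
  5. substitute 'r' -> 'm'  (+1)
  6. substitute 'o' -> 'i'  (+1)
  7. substitute 'o' -> 'c'  (+1)
  8. substitute 'f' -> 's'  (+1)
Total edit operations: 8
Edit distance = 8
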